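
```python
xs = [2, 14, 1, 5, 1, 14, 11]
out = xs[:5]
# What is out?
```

xs has length 7. The slice xs[:5] selects indices [0, 1, 2, 3, 4] (0->2, 1->14, 2->1, 3->5, 4->1), giving [2, 14, 1, 5, 1].

[2, 14, 1, 5, 1]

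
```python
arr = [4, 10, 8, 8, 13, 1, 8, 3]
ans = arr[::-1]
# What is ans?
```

arr has length 8. The slice arr[::-1] selects indices [7, 6, 5, 4, 3, 2, 1, 0] (7->3, 6->8, 5->1, 4->13, 3->8, 2->8, 1->10, 0->4), giving [3, 8, 1, 13, 8, 8, 10, 4].

[3, 8, 1, 13, 8, 8, 10, 4]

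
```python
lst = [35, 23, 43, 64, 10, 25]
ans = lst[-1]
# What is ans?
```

lst has length 6. Negative index -1 maps to positive index 6 + (-1) = 5. lst[5] = 25.

25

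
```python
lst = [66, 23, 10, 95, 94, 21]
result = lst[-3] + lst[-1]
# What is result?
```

lst has length 6. Negative index -3 maps to positive index 6 + (-3) = 3. lst[3] = 95.
lst has length 6. Negative index -1 maps to positive index 6 + (-1) = 5. lst[5] = 21.
Sum: 95 + 21 = 116.

116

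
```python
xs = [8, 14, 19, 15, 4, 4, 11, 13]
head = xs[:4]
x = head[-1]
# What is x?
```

xs has length 8. The slice xs[:4] selects indices [0, 1, 2, 3] (0->8, 1->14, 2->19, 3->15), giving [8, 14, 19, 15]. So head = [8, 14, 19, 15]. Then head[-1] = 15.

15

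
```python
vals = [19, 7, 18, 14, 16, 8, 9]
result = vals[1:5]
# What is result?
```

vals has length 7. The slice vals[1:5] selects indices [1, 2, 3, 4] (1->7, 2->18, 3->14, 4->16), giving [7, 18, 14, 16].

[7, 18, 14, 16]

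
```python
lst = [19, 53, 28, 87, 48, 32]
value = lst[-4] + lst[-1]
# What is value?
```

lst has length 6. Negative index -4 maps to positive index 6 + (-4) = 2. lst[2] = 28.
lst has length 6. Negative index -1 maps to positive index 6 + (-1) = 5. lst[5] = 32.
Sum: 28 + 32 = 60.

60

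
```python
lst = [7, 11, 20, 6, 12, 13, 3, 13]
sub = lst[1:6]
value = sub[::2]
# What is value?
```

lst has length 8. The slice lst[1:6] selects indices [1, 2, 3, 4, 5] (1->11, 2->20, 3->6, 4->12, 5->13), giving [11, 20, 6, 12, 13]. So sub = [11, 20, 6, 12, 13]. sub has length 5. The slice sub[::2] selects indices [0, 2, 4] (0->11, 2->6, 4->13), giving [11, 6, 13].

[11, 6, 13]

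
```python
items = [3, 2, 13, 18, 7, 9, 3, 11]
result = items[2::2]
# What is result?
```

items has length 8. The slice items[2::2] selects indices [2, 4, 6] (2->13, 4->7, 6->3), giving [13, 7, 3].

[13, 7, 3]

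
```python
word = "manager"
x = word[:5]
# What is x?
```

word has length 7. The slice word[:5] selects indices [0, 1, 2, 3, 4] (0->'m', 1->'a', 2->'n', 3->'a', 4->'g'), giving 'manag'.

'manag'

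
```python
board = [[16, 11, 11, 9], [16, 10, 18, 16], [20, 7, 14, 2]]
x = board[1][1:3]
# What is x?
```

board[1] = [16, 10, 18, 16]. board[1] has length 4. The slice board[1][1:3] selects indices [1, 2] (1->10, 2->18), giving [10, 18].

[10, 18]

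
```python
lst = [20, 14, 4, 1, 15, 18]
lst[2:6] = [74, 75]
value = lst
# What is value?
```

lst starts as [20, 14, 4, 1, 15, 18] (length 6). The slice lst[2:6] covers indices [2, 3, 4, 5] with values [4, 1, 15, 18]. Replacing that slice with [74, 75] (different length) produces [20, 14, 74, 75].

[20, 14, 74, 75]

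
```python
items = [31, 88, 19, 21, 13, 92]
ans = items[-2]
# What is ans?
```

items has length 6. Negative index -2 maps to positive index 6 + (-2) = 4. items[4] = 13.

13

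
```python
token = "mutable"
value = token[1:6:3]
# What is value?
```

token has length 7. The slice token[1:6:3] selects indices [1, 4] (1->'u', 4->'b'), giving 'ub'.

'ub'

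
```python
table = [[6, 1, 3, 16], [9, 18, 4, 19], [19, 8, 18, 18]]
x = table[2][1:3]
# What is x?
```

table[2] = [19, 8, 18, 18]. table[2] has length 4. The slice table[2][1:3] selects indices [1, 2] (1->8, 2->18), giving [8, 18].

[8, 18]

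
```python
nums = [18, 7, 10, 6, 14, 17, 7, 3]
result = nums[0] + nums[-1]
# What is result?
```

nums has length 8. nums[0] = 18.
nums has length 8. Negative index -1 maps to positive index 8 + (-1) = 7. nums[7] = 3.
Sum: 18 + 3 = 21.

21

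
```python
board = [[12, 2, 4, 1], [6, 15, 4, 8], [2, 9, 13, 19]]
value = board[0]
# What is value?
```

board has 3 rows. Row 0 is [12, 2, 4, 1].

[12, 2, 4, 1]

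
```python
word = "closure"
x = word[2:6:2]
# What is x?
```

word has length 7. The slice word[2:6:2] selects indices [2, 4] (2->'o', 4->'u'), giving 'ou'.

'ou'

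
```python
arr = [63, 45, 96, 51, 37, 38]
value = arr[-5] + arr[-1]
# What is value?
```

arr has length 6. Negative index -5 maps to positive index 6 + (-5) = 1. arr[1] = 45.
arr has length 6. Negative index -1 maps to positive index 6 + (-1) = 5. arr[5] = 38.
Sum: 45 + 38 = 83.

83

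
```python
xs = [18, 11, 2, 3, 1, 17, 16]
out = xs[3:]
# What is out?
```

xs has length 7. The slice xs[3:] selects indices [3, 4, 5, 6] (3->3, 4->1, 5->17, 6->16), giving [3, 1, 17, 16].

[3, 1, 17, 16]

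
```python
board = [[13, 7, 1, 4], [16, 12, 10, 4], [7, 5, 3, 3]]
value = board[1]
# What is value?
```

board has 3 rows. Row 1 is [16, 12, 10, 4].

[16, 12, 10, 4]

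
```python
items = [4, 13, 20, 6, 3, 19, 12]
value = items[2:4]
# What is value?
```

items has length 7. The slice items[2:4] selects indices [2, 3] (2->20, 3->6), giving [20, 6].

[20, 6]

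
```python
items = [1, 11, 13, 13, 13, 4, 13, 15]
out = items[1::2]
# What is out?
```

items has length 8. The slice items[1::2] selects indices [1, 3, 5, 7] (1->11, 3->13, 5->4, 7->15), giving [11, 13, 4, 15].

[11, 13, 4, 15]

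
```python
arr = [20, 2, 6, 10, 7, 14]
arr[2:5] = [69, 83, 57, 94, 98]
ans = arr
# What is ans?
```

arr starts as [20, 2, 6, 10, 7, 14] (length 6). The slice arr[2:5] covers indices [2, 3, 4] with values [6, 10, 7]. Replacing that slice with [69, 83, 57, 94, 98] (different length) produces [20, 2, 69, 83, 57, 94, 98, 14].

[20, 2, 69, 83, 57, 94, 98, 14]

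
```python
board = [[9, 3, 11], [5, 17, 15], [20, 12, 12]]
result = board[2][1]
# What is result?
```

board[2] = [20, 12, 12]. Taking column 1 of that row yields 12.

12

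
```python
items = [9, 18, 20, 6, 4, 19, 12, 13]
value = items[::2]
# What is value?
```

items has length 8. The slice items[::2] selects indices [0, 2, 4, 6] (0->9, 2->20, 4->4, 6->12), giving [9, 20, 4, 12].

[9, 20, 4, 12]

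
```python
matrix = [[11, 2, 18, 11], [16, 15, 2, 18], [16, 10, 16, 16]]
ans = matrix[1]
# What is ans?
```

matrix has 3 rows. Row 1 is [16, 15, 2, 18].

[16, 15, 2, 18]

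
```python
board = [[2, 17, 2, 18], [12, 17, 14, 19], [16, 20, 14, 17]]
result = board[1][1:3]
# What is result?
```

board[1] = [12, 17, 14, 19]. board[1] has length 4. The slice board[1][1:3] selects indices [1, 2] (1->17, 2->14), giving [17, 14].

[17, 14]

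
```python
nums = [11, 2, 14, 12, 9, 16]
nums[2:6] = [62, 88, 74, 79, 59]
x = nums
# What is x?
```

nums starts as [11, 2, 14, 12, 9, 16] (length 6). The slice nums[2:6] covers indices [2, 3, 4, 5] with values [14, 12, 9, 16]. Replacing that slice with [62, 88, 74, 79, 59] (different length) produces [11, 2, 62, 88, 74, 79, 59].

[11, 2, 62, 88, 74, 79, 59]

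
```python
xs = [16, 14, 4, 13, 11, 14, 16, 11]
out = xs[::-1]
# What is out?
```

xs has length 8. The slice xs[::-1] selects indices [7, 6, 5, 4, 3, 2, 1, 0] (7->11, 6->16, 5->14, 4->11, 3->13, 2->4, 1->14, 0->16), giving [11, 16, 14, 11, 13, 4, 14, 16].

[11, 16, 14, 11, 13, 4, 14, 16]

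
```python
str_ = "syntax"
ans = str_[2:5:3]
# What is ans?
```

str_ has length 6. The slice str_[2:5:3] selects indices [2] (2->'n'), giving 'n'.

'n'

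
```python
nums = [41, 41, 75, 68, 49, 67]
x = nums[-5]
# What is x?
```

nums has length 6. Negative index -5 maps to positive index 6 + (-5) = 1. nums[1] = 41.

41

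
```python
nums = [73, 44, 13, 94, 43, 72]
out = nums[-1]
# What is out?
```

nums has length 6. Negative index -1 maps to positive index 6 + (-1) = 5. nums[5] = 72.

72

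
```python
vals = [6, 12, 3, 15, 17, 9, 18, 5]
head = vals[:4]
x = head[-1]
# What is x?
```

vals has length 8. The slice vals[:4] selects indices [0, 1, 2, 3] (0->6, 1->12, 2->3, 3->15), giving [6, 12, 3, 15]. So head = [6, 12, 3, 15]. Then head[-1] = 15.

15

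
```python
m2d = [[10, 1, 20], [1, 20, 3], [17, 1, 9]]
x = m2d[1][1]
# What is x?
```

m2d[1] = [1, 20, 3]. Taking column 1 of that row yields 20.

20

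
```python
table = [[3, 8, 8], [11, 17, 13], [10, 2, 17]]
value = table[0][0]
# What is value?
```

table[0] = [3, 8, 8]. Taking column 0 of that row yields 3.

3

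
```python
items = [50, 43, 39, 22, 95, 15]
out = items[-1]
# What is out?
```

items has length 6. Negative index -1 maps to positive index 6 + (-1) = 5. items[5] = 15.

15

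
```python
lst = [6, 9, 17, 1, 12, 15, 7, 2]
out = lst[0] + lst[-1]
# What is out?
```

lst has length 8. lst[0] = 6.
lst has length 8. Negative index -1 maps to positive index 8 + (-1) = 7. lst[7] = 2.
Sum: 6 + 2 = 8.

8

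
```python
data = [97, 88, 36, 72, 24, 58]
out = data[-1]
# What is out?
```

data has length 6. Negative index -1 maps to positive index 6 + (-1) = 5. data[5] = 58.

58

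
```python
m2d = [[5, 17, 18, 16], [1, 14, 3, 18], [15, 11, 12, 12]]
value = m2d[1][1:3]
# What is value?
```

m2d[1] = [1, 14, 3, 18]. m2d[1] has length 4. The slice m2d[1][1:3] selects indices [1, 2] (1->14, 2->3), giving [14, 3].

[14, 3]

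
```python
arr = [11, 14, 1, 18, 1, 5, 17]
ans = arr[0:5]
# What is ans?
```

arr has length 7. The slice arr[0:5] selects indices [0, 1, 2, 3, 4] (0->11, 1->14, 2->1, 3->18, 4->1), giving [11, 14, 1, 18, 1].

[11, 14, 1, 18, 1]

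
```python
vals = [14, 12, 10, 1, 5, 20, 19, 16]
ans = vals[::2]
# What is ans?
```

vals has length 8. The slice vals[::2] selects indices [0, 2, 4, 6] (0->14, 2->10, 4->5, 6->19), giving [14, 10, 5, 19].

[14, 10, 5, 19]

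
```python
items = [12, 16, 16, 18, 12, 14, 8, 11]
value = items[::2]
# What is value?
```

items has length 8. The slice items[::2] selects indices [0, 2, 4, 6] (0->12, 2->16, 4->12, 6->8), giving [12, 16, 12, 8].

[12, 16, 12, 8]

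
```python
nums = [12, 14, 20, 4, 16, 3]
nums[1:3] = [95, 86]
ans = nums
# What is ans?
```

nums starts as [12, 14, 20, 4, 16, 3] (length 6). The slice nums[1:3] covers indices [1, 2] with values [14, 20]. Replacing that slice with [95, 86] (same length) produces [12, 95, 86, 4, 16, 3].

[12, 95, 86, 4, 16, 3]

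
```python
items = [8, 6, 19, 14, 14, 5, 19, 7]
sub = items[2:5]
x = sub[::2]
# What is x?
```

items has length 8. The slice items[2:5] selects indices [2, 3, 4] (2->19, 3->14, 4->14), giving [19, 14, 14]. So sub = [19, 14, 14]. sub has length 3. The slice sub[::2] selects indices [0, 2] (0->19, 2->14), giving [19, 14].

[19, 14]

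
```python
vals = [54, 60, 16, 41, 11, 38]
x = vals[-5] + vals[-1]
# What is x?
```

vals has length 6. Negative index -5 maps to positive index 6 + (-5) = 1. vals[1] = 60.
vals has length 6. Negative index -1 maps to positive index 6 + (-1) = 5. vals[5] = 38.
Sum: 60 + 38 = 98.

98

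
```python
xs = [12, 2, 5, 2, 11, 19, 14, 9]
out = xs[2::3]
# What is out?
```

xs has length 8. The slice xs[2::3] selects indices [2, 5] (2->5, 5->19), giving [5, 19].

[5, 19]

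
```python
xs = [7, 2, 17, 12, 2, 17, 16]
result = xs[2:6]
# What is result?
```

xs has length 7. The slice xs[2:6] selects indices [2, 3, 4, 5] (2->17, 3->12, 4->2, 5->17), giving [17, 12, 2, 17].

[17, 12, 2, 17]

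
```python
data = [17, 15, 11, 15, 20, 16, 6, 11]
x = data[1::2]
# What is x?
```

data has length 8. The slice data[1::2] selects indices [1, 3, 5, 7] (1->15, 3->15, 5->16, 7->11), giving [15, 15, 16, 11].

[15, 15, 16, 11]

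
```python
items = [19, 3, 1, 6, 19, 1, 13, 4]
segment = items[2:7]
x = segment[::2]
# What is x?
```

items has length 8. The slice items[2:7] selects indices [2, 3, 4, 5, 6] (2->1, 3->6, 4->19, 5->1, 6->13), giving [1, 6, 19, 1, 13]. So segment = [1, 6, 19, 1, 13]. segment has length 5. The slice segment[::2] selects indices [0, 2, 4] (0->1, 2->19, 4->13), giving [1, 19, 13].

[1, 19, 13]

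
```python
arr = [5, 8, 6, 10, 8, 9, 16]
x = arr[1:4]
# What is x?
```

arr has length 7. The slice arr[1:4] selects indices [1, 2, 3] (1->8, 2->6, 3->10), giving [8, 6, 10].

[8, 6, 10]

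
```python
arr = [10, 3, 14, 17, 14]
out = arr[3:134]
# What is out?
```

arr has length 5. The slice arr[3:134] selects indices [3, 4] (3->17, 4->14), giving [17, 14].

[17, 14]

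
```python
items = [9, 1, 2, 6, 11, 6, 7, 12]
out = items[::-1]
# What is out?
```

items has length 8. The slice items[::-1] selects indices [7, 6, 5, 4, 3, 2, 1, 0] (7->12, 6->7, 5->6, 4->11, 3->6, 2->2, 1->1, 0->9), giving [12, 7, 6, 11, 6, 2, 1, 9].

[12, 7, 6, 11, 6, 2, 1, 9]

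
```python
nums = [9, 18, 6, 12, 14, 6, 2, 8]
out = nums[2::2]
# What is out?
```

nums has length 8. The slice nums[2::2] selects indices [2, 4, 6] (2->6, 4->14, 6->2), giving [6, 14, 2].

[6, 14, 2]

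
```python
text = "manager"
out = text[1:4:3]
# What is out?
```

text has length 7. The slice text[1:4:3] selects indices [1] (1->'a'), giving 'a'.

'a'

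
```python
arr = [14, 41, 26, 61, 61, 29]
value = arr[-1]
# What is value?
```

arr has length 6. Negative index -1 maps to positive index 6 + (-1) = 5. arr[5] = 29.

29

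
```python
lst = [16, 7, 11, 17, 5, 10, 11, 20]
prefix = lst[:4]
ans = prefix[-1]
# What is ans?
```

lst has length 8. The slice lst[:4] selects indices [0, 1, 2, 3] (0->16, 1->7, 2->11, 3->17), giving [16, 7, 11, 17]. So prefix = [16, 7, 11, 17]. Then prefix[-1] = 17.

17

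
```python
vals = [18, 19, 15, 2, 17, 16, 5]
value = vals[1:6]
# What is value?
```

vals has length 7. The slice vals[1:6] selects indices [1, 2, 3, 4, 5] (1->19, 2->15, 3->2, 4->17, 5->16), giving [19, 15, 2, 17, 16].

[19, 15, 2, 17, 16]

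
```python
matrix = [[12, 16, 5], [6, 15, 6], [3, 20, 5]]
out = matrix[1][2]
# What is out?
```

matrix[1] = [6, 15, 6]. Taking column 2 of that row yields 6.

6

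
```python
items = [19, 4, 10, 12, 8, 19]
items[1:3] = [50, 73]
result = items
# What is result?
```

items starts as [19, 4, 10, 12, 8, 19] (length 6). The slice items[1:3] covers indices [1, 2] with values [4, 10]. Replacing that slice with [50, 73] (same length) produces [19, 50, 73, 12, 8, 19].

[19, 50, 73, 12, 8, 19]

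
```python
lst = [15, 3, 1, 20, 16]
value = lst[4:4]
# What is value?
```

lst has length 5. The slice lst[4:4] resolves to an empty index range, so the result is [].

[]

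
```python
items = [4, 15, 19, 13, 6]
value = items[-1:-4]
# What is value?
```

items has length 5. The slice items[-1:-4] resolves to an empty index range, so the result is [].

[]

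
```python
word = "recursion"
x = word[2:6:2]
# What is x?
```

word has length 9. The slice word[2:6:2] selects indices [2, 4] (2->'c', 4->'r'), giving 'cr'.

'cr'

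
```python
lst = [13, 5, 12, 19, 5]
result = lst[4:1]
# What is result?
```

lst has length 5. The slice lst[4:1] resolves to an empty index range, so the result is [].

[]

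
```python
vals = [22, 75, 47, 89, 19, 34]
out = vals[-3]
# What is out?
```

vals has length 6. Negative index -3 maps to positive index 6 + (-3) = 3. vals[3] = 89.

89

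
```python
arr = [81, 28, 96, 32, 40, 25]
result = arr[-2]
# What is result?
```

arr has length 6. Negative index -2 maps to positive index 6 + (-2) = 4. arr[4] = 40.

40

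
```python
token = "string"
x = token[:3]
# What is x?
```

token has length 6. The slice token[:3] selects indices [0, 1, 2] (0->'s', 1->'t', 2->'r'), giving 'str'.

'str'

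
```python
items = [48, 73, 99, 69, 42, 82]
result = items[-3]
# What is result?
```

items has length 6. Negative index -3 maps to positive index 6 + (-3) = 3. items[3] = 69.

69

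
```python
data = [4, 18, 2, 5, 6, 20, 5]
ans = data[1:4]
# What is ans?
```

data has length 7. The slice data[1:4] selects indices [1, 2, 3] (1->18, 2->2, 3->5), giving [18, 2, 5].

[18, 2, 5]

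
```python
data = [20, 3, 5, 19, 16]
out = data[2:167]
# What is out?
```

data has length 5. The slice data[2:167] selects indices [2, 3, 4] (2->5, 3->19, 4->16), giving [5, 19, 16].

[5, 19, 16]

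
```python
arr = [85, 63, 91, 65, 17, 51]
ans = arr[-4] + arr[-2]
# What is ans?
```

arr has length 6. Negative index -4 maps to positive index 6 + (-4) = 2. arr[2] = 91.
arr has length 6. Negative index -2 maps to positive index 6 + (-2) = 4. arr[4] = 17.
Sum: 91 + 17 = 108.

108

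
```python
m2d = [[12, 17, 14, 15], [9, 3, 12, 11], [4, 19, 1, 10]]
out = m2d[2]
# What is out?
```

m2d has 3 rows. Row 2 is [4, 19, 1, 10].

[4, 19, 1, 10]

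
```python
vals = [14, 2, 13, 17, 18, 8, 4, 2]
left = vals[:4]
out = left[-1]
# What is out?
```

vals has length 8. The slice vals[:4] selects indices [0, 1, 2, 3] (0->14, 1->2, 2->13, 3->17), giving [14, 2, 13, 17]. So left = [14, 2, 13, 17]. Then left[-1] = 17.

17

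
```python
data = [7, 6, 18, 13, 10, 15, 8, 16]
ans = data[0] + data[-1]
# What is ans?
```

data has length 8. data[0] = 7.
data has length 8. Negative index -1 maps to positive index 8 + (-1) = 7. data[7] = 16.
Sum: 7 + 16 = 23.

23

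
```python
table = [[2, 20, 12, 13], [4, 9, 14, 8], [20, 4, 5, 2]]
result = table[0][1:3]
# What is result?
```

table[0] = [2, 20, 12, 13]. table[0] has length 4. The slice table[0][1:3] selects indices [1, 2] (1->20, 2->12), giving [20, 12].

[20, 12]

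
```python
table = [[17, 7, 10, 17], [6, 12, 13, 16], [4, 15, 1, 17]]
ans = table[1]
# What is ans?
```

table has 3 rows. Row 1 is [6, 12, 13, 16].

[6, 12, 13, 16]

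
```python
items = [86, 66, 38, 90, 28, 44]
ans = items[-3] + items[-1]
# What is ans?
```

items has length 6. Negative index -3 maps to positive index 6 + (-3) = 3. items[3] = 90.
items has length 6. Negative index -1 maps to positive index 6 + (-1) = 5. items[5] = 44.
Sum: 90 + 44 = 134.

134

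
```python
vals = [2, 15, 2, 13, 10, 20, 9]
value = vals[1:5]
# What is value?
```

vals has length 7. The slice vals[1:5] selects indices [1, 2, 3, 4] (1->15, 2->2, 3->13, 4->10), giving [15, 2, 13, 10].

[15, 2, 13, 10]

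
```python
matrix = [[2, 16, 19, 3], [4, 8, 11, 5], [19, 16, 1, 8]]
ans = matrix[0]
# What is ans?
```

matrix has 3 rows. Row 0 is [2, 16, 19, 3].

[2, 16, 19, 3]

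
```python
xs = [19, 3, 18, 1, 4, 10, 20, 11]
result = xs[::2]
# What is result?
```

xs has length 8. The slice xs[::2] selects indices [0, 2, 4, 6] (0->19, 2->18, 4->4, 6->20), giving [19, 18, 4, 20].

[19, 18, 4, 20]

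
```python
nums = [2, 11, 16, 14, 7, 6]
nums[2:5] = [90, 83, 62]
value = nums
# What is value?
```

nums starts as [2, 11, 16, 14, 7, 6] (length 6). The slice nums[2:5] covers indices [2, 3, 4] with values [16, 14, 7]. Replacing that slice with [90, 83, 62] (same length) produces [2, 11, 90, 83, 62, 6].

[2, 11, 90, 83, 62, 6]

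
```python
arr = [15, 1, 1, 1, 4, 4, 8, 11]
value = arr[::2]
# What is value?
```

arr has length 8. The slice arr[::2] selects indices [0, 2, 4, 6] (0->15, 2->1, 4->4, 6->8), giving [15, 1, 4, 8].

[15, 1, 4, 8]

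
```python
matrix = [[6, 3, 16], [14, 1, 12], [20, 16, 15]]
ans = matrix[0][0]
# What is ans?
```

matrix[0] = [6, 3, 16]. Taking column 0 of that row yields 6.

6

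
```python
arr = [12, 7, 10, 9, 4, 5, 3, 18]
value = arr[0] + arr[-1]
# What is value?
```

arr has length 8. arr[0] = 12.
arr has length 8. Negative index -1 maps to positive index 8 + (-1) = 7. arr[7] = 18.
Sum: 12 + 18 = 30.

30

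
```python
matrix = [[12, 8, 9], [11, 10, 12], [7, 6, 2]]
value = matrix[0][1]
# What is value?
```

matrix[0] = [12, 8, 9]. Taking column 1 of that row yields 8.

8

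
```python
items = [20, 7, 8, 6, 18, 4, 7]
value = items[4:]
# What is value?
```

items has length 7. The slice items[4:] selects indices [4, 5, 6] (4->18, 5->4, 6->7), giving [18, 4, 7].

[18, 4, 7]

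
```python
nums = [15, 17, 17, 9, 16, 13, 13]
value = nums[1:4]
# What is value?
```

nums has length 7. The slice nums[1:4] selects indices [1, 2, 3] (1->17, 2->17, 3->9), giving [17, 17, 9].

[17, 17, 9]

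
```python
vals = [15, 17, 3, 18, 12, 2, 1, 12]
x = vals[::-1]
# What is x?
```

vals has length 8. The slice vals[::-1] selects indices [7, 6, 5, 4, 3, 2, 1, 0] (7->12, 6->1, 5->2, 4->12, 3->18, 2->3, 1->17, 0->15), giving [12, 1, 2, 12, 18, 3, 17, 15].

[12, 1, 2, 12, 18, 3, 17, 15]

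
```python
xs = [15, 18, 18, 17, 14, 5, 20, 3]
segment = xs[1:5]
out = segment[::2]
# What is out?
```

xs has length 8. The slice xs[1:5] selects indices [1, 2, 3, 4] (1->18, 2->18, 3->17, 4->14), giving [18, 18, 17, 14]. So segment = [18, 18, 17, 14]. segment has length 4. The slice segment[::2] selects indices [0, 2] (0->18, 2->17), giving [18, 17].

[18, 17]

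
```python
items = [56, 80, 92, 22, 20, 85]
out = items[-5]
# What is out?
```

items has length 6. Negative index -5 maps to positive index 6 + (-5) = 1. items[1] = 80.

80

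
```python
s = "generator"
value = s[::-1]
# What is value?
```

s has length 9. The slice s[::-1] selects indices [8, 7, 6, 5, 4, 3, 2, 1, 0] (8->'r', 7->'o', 6->'t', 5->'a', 4->'r', 3->'e', 2->'n', 1->'e', 0->'g'), giving 'rotareneg'.

'rotareneg'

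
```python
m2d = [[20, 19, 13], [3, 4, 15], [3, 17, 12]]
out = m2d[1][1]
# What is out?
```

m2d[1] = [3, 4, 15]. Taking column 1 of that row yields 4.

4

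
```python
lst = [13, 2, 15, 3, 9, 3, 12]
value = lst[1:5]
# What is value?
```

lst has length 7. The slice lst[1:5] selects indices [1, 2, 3, 4] (1->2, 2->15, 3->3, 4->9), giving [2, 15, 3, 9].

[2, 15, 3, 9]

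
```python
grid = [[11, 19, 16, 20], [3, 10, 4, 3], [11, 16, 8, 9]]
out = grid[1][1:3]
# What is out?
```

grid[1] = [3, 10, 4, 3]. grid[1] has length 4. The slice grid[1][1:3] selects indices [1, 2] (1->10, 2->4), giving [10, 4].

[10, 4]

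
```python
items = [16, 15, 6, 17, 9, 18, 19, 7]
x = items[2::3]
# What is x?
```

items has length 8. The slice items[2::3] selects indices [2, 5] (2->6, 5->18), giving [6, 18].

[6, 18]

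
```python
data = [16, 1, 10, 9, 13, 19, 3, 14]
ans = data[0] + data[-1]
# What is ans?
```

data has length 8. data[0] = 16.
data has length 8. Negative index -1 maps to positive index 8 + (-1) = 7. data[7] = 14.
Sum: 16 + 14 = 30.

30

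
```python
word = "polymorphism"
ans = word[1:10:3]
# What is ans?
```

word has length 12. The slice word[1:10:3] selects indices [1, 4, 7] (1->'o', 4->'m', 7->'p'), giving 'omp'.

'omp'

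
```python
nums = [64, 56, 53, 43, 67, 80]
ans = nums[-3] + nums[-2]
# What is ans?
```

nums has length 6. Negative index -3 maps to positive index 6 + (-3) = 3. nums[3] = 43.
nums has length 6. Negative index -2 maps to positive index 6 + (-2) = 4. nums[4] = 67.
Sum: 43 + 67 = 110.

110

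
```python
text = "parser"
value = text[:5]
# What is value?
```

text has length 6. The slice text[:5] selects indices [0, 1, 2, 3, 4] (0->'p', 1->'a', 2->'r', 3->'s', 4->'e'), giving 'parse'.

'parse'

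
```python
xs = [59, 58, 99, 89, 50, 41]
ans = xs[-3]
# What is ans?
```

xs has length 6. Negative index -3 maps to positive index 6 + (-3) = 3. xs[3] = 89.

89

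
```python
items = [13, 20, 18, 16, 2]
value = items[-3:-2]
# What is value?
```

items has length 5. The slice items[-3:-2] selects indices [2] (2->18), giving [18].

[18]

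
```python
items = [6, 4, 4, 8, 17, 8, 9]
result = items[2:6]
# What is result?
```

items has length 7. The slice items[2:6] selects indices [2, 3, 4, 5] (2->4, 3->8, 4->17, 5->8), giving [4, 8, 17, 8].

[4, 8, 17, 8]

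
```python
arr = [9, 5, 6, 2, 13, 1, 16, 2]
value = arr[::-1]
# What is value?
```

arr has length 8. The slice arr[::-1] selects indices [7, 6, 5, 4, 3, 2, 1, 0] (7->2, 6->16, 5->1, 4->13, 3->2, 2->6, 1->5, 0->9), giving [2, 16, 1, 13, 2, 6, 5, 9].

[2, 16, 1, 13, 2, 6, 5, 9]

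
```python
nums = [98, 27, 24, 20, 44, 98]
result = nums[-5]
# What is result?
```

nums has length 6. Negative index -5 maps to positive index 6 + (-5) = 1. nums[1] = 27.

27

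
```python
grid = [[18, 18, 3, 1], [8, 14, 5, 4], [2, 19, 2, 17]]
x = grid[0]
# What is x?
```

grid has 3 rows. Row 0 is [18, 18, 3, 1].

[18, 18, 3, 1]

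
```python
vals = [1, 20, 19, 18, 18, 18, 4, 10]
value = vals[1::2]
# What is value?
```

vals has length 8. The slice vals[1::2] selects indices [1, 3, 5, 7] (1->20, 3->18, 5->18, 7->10), giving [20, 18, 18, 10].

[20, 18, 18, 10]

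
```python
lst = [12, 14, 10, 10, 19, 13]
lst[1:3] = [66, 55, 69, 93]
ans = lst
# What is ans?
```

lst starts as [12, 14, 10, 10, 19, 13] (length 6). The slice lst[1:3] covers indices [1, 2] with values [14, 10]. Replacing that slice with [66, 55, 69, 93] (different length) produces [12, 66, 55, 69, 93, 10, 19, 13].

[12, 66, 55, 69, 93, 10, 19, 13]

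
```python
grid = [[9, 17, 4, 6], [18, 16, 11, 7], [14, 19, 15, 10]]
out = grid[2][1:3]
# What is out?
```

grid[2] = [14, 19, 15, 10]. grid[2] has length 4. The slice grid[2][1:3] selects indices [1, 2] (1->19, 2->15), giving [19, 15].

[19, 15]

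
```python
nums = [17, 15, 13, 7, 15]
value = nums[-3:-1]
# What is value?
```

nums has length 5. The slice nums[-3:-1] selects indices [2, 3] (2->13, 3->7), giving [13, 7].

[13, 7]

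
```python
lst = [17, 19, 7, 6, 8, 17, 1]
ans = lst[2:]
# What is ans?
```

lst has length 7. The slice lst[2:] selects indices [2, 3, 4, 5, 6] (2->7, 3->6, 4->8, 5->17, 6->1), giving [7, 6, 8, 17, 1].

[7, 6, 8, 17, 1]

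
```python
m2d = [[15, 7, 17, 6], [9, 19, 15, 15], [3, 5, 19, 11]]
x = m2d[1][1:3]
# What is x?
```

m2d[1] = [9, 19, 15, 15]. m2d[1] has length 4. The slice m2d[1][1:3] selects indices [1, 2] (1->19, 2->15), giving [19, 15].

[19, 15]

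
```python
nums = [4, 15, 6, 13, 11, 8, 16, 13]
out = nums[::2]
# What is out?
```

nums has length 8. The slice nums[::2] selects indices [0, 2, 4, 6] (0->4, 2->6, 4->11, 6->16), giving [4, 6, 11, 16].

[4, 6, 11, 16]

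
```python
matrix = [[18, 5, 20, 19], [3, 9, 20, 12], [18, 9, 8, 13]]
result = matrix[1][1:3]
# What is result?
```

matrix[1] = [3, 9, 20, 12]. matrix[1] has length 4. The slice matrix[1][1:3] selects indices [1, 2] (1->9, 2->20), giving [9, 20].

[9, 20]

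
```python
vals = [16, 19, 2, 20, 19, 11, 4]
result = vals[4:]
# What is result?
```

vals has length 7. The slice vals[4:] selects indices [4, 5, 6] (4->19, 5->11, 6->4), giving [19, 11, 4].

[19, 11, 4]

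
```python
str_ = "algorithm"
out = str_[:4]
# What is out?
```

str_ has length 9. The slice str_[:4] selects indices [0, 1, 2, 3] (0->'a', 1->'l', 2->'g', 3->'o'), giving 'algo'.

'algo'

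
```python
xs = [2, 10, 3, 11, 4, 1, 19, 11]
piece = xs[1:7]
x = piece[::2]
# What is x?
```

xs has length 8. The slice xs[1:7] selects indices [1, 2, 3, 4, 5, 6] (1->10, 2->3, 3->11, 4->4, 5->1, 6->19), giving [10, 3, 11, 4, 1, 19]. So piece = [10, 3, 11, 4, 1, 19]. piece has length 6. The slice piece[::2] selects indices [0, 2, 4] (0->10, 2->11, 4->1), giving [10, 11, 1].

[10, 11, 1]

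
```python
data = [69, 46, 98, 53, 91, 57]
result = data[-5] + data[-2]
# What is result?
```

data has length 6. Negative index -5 maps to positive index 6 + (-5) = 1. data[1] = 46.
data has length 6. Negative index -2 maps to positive index 6 + (-2) = 4. data[4] = 91.
Sum: 46 + 91 = 137.

137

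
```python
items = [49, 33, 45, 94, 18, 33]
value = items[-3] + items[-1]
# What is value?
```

items has length 6. Negative index -3 maps to positive index 6 + (-3) = 3. items[3] = 94.
items has length 6. Negative index -1 maps to positive index 6 + (-1) = 5. items[5] = 33.
Sum: 94 + 33 = 127.

127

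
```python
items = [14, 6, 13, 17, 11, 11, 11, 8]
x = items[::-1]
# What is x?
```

items has length 8. The slice items[::-1] selects indices [7, 6, 5, 4, 3, 2, 1, 0] (7->8, 6->11, 5->11, 4->11, 3->17, 2->13, 1->6, 0->14), giving [8, 11, 11, 11, 17, 13, 6, 14].

[8, 11, 11, 11, 17, 13, 6, 14]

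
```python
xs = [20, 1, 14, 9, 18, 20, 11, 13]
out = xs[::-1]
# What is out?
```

xs has length 8. The slice xs[::-1] selects indices [7, 6, 5, 4, 3, 2, 1, 0] (7->13, 6->11, 5->20, 4->18, 3->9, 2->14, 1->1, 0->20), giving [13, 11, 20, 18, 9, 14, 1, 20].

[13, 11, 20, 18, 9, 14, 1, 20]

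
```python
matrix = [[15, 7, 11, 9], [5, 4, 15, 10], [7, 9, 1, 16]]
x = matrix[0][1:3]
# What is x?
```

matrix[0] = [15, 7, 11, 9]. matrix[0] has length 4. The slice matrix[0][1:3] selects indices [1, 2] (1->7, 2->11), giving [7, 11].

[7, 11]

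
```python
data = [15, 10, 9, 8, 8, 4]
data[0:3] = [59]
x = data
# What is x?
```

data starts as [15, 10, 9, 8, 8, 4] (length 6). The slice data[0:3] covers indices [0, 1, 2] with values [15, 10, 9]. Replacing that slice with [59] (different length) produces [59, 8, 8, 4].

[59, 8, 8, 4]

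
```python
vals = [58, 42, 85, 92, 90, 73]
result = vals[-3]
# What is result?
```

vals has length 6. Negative index -3 maps to positive index 6 + (-3) = 3. vals[3] = 92.

92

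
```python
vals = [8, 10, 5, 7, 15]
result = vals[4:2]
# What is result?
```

vals has length 5. The slice vals[4:2] resolves to an empty index range, so the result is [].

[]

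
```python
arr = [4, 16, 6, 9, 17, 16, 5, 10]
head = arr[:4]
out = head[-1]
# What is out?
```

arr has length 8. The slice arr[:4] selects indices [0, 1, 2, 3] (0->4, 1->16, 2->6, 3->9), giving [4, 16, 6, 9]. So head = [4, 16, 6, 9]. Then head[-1] = 9.

9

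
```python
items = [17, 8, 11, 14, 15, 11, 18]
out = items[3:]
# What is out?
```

items has length 7. The slice items[3:] selects indices [3, 4, 5, 6] (3->14, 4->15, 5->11, 6->18), giving [14, 15, 11, 18].

[14, 15, 11, 18]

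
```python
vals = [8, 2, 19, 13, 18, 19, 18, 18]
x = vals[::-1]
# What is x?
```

vals has length 8. The slice vals[::-1] selects indices [7, 6, 5, 4, 3, 2, 1, 0] (7->18, 6->18, 5->19, 4->18, 3->13, 2->19, 1->2, 0->8), giving [18, 18, 19, 18, 13, 19, 2, 8].

[18, 18, 19, 18, 13, 19, 2, 8]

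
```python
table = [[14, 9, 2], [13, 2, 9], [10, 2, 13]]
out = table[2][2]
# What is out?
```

table[2] = [10, 2, 13]. Taking column 2 of that row yields 13.

13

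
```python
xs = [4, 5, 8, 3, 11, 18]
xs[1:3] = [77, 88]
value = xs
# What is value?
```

xs starts as [4, 5, 8, 3, 11, 18] (length 6). The slice xs[1:3] covers indices [1, 2] with values [5, 8]. Replacing that slice with [77, 88] (same length) produces [4, 77, 88, 3, 11, 18].

[4, 77, 88, 3, 11, 18]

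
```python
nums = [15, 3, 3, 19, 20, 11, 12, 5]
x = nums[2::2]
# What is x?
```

nums has length 8. The slice nums[2::2] selects indices [2, 4, 6] (2->3, 4->20, 6->12), giving [3, 20, 12].

[3, 20, 12]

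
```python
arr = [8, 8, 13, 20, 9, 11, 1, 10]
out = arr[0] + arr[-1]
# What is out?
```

arr has length 8. arr[0] = 8.
arr has length 8. Negative index -1 maps to positive index 8 + (-1) = 7. arr[7] = 10.
Sum: 8 + 10 = 18.

18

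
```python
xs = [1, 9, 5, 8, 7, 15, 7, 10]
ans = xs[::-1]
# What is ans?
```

xs has length 8. The slice xs[::-1] selects indices [7, 6, 5, 4, 3, 2, 1, 0] (7->10, 6->7, 5->15, 4->7, 3->8, 2->5, 1->9, 0->1), giving [10, 7, 15, 7, 8, 5, 9, 1].

[10, 7, 15, 7, 8, 5, 9, 1]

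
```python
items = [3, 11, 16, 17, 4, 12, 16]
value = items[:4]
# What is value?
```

items has length 7. The slice items[:4] selects indices [0, 1, 2, 3] (0->3, 1->11, 2->16, 3->17), giving [3, 11, 16, 17].

[3, 11, 16, 17]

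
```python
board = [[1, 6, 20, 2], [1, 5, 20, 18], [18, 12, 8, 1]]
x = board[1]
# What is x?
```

board has 3 rows. Row 1 is [1, 5, 20, 18].

[1, 5, 20, 18]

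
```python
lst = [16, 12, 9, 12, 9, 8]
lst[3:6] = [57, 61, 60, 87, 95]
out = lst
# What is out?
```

lst starts as [16, 12, 9, 12, 9, 8] (length 6). The slice lst[3:6] covers indices [3, 4, 5] with values [12, 9, 8]. Replacing that slice with [57, 61, 60, 87, 95] (different length) produces [16, 12, 9, 57, 61, 60, 87, 95].

[16, 12, 9, 57, 61, 60, 87, 95]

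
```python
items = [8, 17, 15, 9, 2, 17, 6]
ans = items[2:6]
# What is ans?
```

items has length 7. The slice items[2:6] selects indices [2, 3, 4, 5] (2->15, 3->9, 4->2, 5->17), giving [15, 9, 2, 17].

[15, 9, 2, 17]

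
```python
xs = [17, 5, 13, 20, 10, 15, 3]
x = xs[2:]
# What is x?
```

xs has length 7. The slice xs[2:] selects indices [2, 3, 4, 5, 6] (2->13, 3->20, 4->10, 5->15, 6->3), giving [13, 20, 10, 15, 3].

[13, 20, 10, 15, 3]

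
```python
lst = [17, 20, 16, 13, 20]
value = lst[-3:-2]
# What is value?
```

lst has length 5. The slice lst[-3:-2] selects indices [2] (2->16), giving [16].

[16]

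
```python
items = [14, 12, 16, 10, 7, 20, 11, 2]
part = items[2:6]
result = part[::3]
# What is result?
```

items has length 8. The slice items[2:6] selects indices [2, 3, 4, 5] (2->16, 3->10, 4->7, 5->20), giving [16, 10, 7, 20]. So part = [16, 10, 7, 20]. part has length 4. The slice part[::3] selects indices [0, 3] (0->16, 3->20), giving [16, 20].

[16, 20]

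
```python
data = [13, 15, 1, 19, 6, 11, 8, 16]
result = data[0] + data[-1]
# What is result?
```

data has length 8. data[0] = 13.
data has length 8. Negative index -1 maps to positive index 8 + (-1) = 7. data[7] = 16.
Sum: 13 + 16 = 29.

29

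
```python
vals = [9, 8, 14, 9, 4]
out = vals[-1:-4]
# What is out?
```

vals has length 5. The slice vals[-1:-4] resolves to an empty index range, so the result is [].

[]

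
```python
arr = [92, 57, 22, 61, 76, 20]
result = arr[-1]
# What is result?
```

arr has length 6. Negative index -1 maps to positive index 6 + (-1) = 5. arr[5] = 20.

20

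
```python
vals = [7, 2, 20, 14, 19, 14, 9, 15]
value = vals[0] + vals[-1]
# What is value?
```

vals has length 8. vals[0] = 7.
vals has length 8. Negative index -1 maps to positive index 8 + (-1) = 7. vals[7] = 15.
Sum: 7 + 15 = 22.

22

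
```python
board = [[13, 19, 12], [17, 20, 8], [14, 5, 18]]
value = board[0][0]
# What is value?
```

board[0] = [13, 19, 12]. Taking column 0 of that row yields 13.

13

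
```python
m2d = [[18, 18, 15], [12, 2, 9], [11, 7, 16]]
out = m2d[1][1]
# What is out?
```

m2d[1] = [12, 2, 9]. Taking column 1 of that row yields 2.

2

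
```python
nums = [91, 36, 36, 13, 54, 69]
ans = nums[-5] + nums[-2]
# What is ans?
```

nums has length 6. Negative index -5 maps to positive index 6 + (-5) = 1. nums[1] = 36.
nums has length 6. Negative index -2 maps to positive index 6 + (-2) = 4. nums[4] = 54.
Sum: 36 + 54 = 90.

90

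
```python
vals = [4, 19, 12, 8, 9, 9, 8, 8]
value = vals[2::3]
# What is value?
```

vals has length 8. The slice vals[2::3] selects indices [2, 5] (2->12, 5->9), giving [12, 9].

[12, 9]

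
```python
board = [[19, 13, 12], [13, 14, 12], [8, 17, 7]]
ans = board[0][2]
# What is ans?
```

board[0] = [19, 13, 12]. Taking column 2 of that row yields 12.

12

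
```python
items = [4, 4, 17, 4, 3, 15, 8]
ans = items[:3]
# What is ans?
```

items has length 7. The slice items[:3] selects indices [0, 1, 2] (0->4, 1->4, 2->17), giving [4, 4, 17].

[4, 4, 17]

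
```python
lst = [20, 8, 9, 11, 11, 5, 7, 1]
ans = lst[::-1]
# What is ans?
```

lst has length 8. The slice lst[::-1] selects indices [7, 6, 5, 4, 3, 2, 1, 0] (7->1, 6->7, 5->5, 4->11, 3->11, 2->9, 1->8, 0->20), giving [1, 7, 5, 11, 11, 9, 8, 20].

[1, 7, 5, 11, 11, 9, 8, 20]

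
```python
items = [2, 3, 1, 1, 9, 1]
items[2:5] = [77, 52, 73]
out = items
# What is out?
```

items starts as [2, 3, 1, 1, 9, 1] (length 6). The slice items[2:5] covers indices [2, 3, 4] with values [1, 1, 9]. Replacing that slice with [77, 52, 73] (same length) produces [2, 3, 77, 52, 73, 1].

[2, 3, 77, 52, 73, 1]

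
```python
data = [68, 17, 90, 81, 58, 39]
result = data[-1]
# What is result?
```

data has length 6. Negative index -1 maps to positive index 6 + (-1) = 5. data[5] = 39.

39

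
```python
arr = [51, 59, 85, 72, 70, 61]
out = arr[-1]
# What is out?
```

arr has length 6. Negative index -1 maps to positive index 6 + (-1) = 5. arr[5] = 61.

61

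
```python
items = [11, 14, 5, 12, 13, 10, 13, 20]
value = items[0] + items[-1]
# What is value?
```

items has length 8. items[0] = 11.
items has length 8. Negative index -1 maps to positive index 8 + (-1) = 7. items[7] = 20.
Sum: 11 + 20 = 31.

31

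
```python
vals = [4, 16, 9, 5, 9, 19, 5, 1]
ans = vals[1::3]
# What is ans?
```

vals has length 8. The slice vals[1::3] selects indices [1, 4, 7] (1->16, 4->9, 7->1), giving [16, 9, 1].

[16, 9, 1]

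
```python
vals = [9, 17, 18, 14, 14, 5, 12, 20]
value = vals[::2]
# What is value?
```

vals has length 8. The slice vals[::2] selects indices [0, 2, 4, 6] (0->9, 2->18, 4->14, 6->12), giving [9, 18, 14, 12].

[9, 18, 14, 12]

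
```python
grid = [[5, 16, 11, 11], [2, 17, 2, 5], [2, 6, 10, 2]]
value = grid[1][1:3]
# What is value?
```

grid[1] = [2, 17, 2, 5]. grid[1] has length 4. The slice grid[1][1:3] selects indices [1, 2] (1->17, 2->2), giving [17, 2].

[17, 2]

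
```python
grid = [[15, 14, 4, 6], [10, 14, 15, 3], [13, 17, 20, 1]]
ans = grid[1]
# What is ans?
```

grid has 3 rows. Row 1 is [10, 14, 15, 3].

[10, 14, 15, 3]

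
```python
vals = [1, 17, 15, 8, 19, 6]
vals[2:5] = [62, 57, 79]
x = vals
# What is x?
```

vals starts as [1, 17, 15, 8, 19, 6] (length 6). The slice vals[2:5] covers indices [2, 3, 4] with values [15, 8, 19]. Replacing that slice with [62, 57, 79] (same length) produces [1, 17, 62, 57, 79, 6].

[1, 17, 62, 57, 79, 6]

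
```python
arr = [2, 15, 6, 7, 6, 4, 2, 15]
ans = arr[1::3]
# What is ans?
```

arr has length 8. The slice arr[1::3] selects indices [1, 4, 7] (1->15, 4->6, 7->15), giving [15, 6, 15].

[15, 6, 15]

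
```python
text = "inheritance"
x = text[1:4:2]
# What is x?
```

text has length 11. The slice text[1:4:2] selects indices [1, 3] (1->'n', 3->'e'), giving 'ne'.

'ne'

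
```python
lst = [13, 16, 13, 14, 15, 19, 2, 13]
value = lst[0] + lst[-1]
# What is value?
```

lst has length 8. lst[0] = 13.
lst has length 8. Negative index -1 maps to positive index 8 + (-1) = 7. lst[7] = 13.
Sum: 13 + 13 = 26.

26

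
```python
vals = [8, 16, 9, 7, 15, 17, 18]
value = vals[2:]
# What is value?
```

vals has length 7. The slice vals[2:] selects indices [2, 3, 4, 5, 6] (2->9, 3->7, 4->15, 5->17, 6->18), giving [9, 7, 15, 17, 18].

[9, 7, 15, 17, 18]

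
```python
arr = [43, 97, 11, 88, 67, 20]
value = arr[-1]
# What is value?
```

arr has length 6. Negative index -1 maps to positive index 6 + (-1) = 5. arr[5] = 20.

20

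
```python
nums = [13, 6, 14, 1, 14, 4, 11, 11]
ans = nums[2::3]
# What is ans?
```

nums has length 8. The slice nums[2::3] selects indices [2, 5] (2->14, 5->4), giving [14, 4].

[14, 4]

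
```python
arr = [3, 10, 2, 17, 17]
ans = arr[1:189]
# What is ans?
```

arr has length 5. The slice arr[1:189] selects indices [1, 2, 3, 4] (1->10, 2->2, 3->17, 4->17), giving [10, 2, 17, 17].

[10, 2, 17, 17]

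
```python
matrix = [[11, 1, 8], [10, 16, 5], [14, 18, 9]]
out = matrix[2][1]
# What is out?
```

matrix[2] = [14, 18, 9]. Taking column 1 of that row yields 18.

18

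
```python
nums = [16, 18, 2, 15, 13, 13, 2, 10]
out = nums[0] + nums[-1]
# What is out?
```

nums has length 8. nums[0] = 16.
nums has length 8. Negative index -1 maps to positive index 8 + (-1) = 7. nums[7] = 10.
Sum: 16 + 10 = 26.

26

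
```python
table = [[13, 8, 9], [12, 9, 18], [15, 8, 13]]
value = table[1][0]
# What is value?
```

table[1] = [12, 9, 18]. Taking column 0 of that row yields 12.

12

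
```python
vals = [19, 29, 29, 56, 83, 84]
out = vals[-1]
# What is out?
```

vals has length 6. Negative index -1 maps to positive index 6 + (-1) = 5. vals[5] = 84.

84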